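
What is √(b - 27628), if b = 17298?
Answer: I*√10330 ≈ 101.64*I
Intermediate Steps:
√(b - 27628) = √(17298 - 27628) = √(-10330) = I*√10330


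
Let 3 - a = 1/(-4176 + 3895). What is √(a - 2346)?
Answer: I*√185005342/281 ≈ 48.404*I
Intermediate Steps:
a = 844/281 (a = 3 - 1/(-4176 + 3895) = 3 - 1/(-281) = 3 - 1*(-1/281) = 3 + 1/281 = 844/281 ≈ 3.0036)
√(a - 2346) = √(844/281 - 2346) = √(-658382/281) = I*√185005342/281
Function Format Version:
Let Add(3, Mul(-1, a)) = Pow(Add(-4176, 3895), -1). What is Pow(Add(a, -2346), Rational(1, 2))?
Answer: Mul(Rational(1, 281), I, Pow(185005342, Rational(1, 2))) ≈ Mul(48.404, I)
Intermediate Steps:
a = Rational(844, 281) (a = Add(3, Mul(-1, Pow(Add(-4176, 3895), -1))) = Add(3, Mul(-1, Pow(-281, -1))) = Add(3, Mul(-1, Rational(-1, 281))) = Add(3, Rational(1, 281)) = Rational(844, 281) ≈ 3.0036)
Pow(Add(a, -2346), Rational(1, 2)) = Pow(Add(Rational(844, 281), -2346), Rational(1, 2)) = Pow(Rational(-658382, 281), Rational(1, 2)) = Mul(Rational(1, 281), I, Pow(185005342, Rational(1, 2)))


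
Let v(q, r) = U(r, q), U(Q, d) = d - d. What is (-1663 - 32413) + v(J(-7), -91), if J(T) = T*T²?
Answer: -34076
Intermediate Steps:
U(Q, d) = 0
J(T) = T³
v(q, r) = 0
(-1663 - 32413) + v(J(-7), -91) = (-1663 - 32413) + 0 = -34076 + 0 = -34076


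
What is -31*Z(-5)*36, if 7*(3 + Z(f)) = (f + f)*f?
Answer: -32364/7 ≈ -4623.4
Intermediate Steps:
Z(f) = -3 + 2*f²/7 (Z(f) = -3 + ((f + f)*f)/7 = -3 + ((2*f)*f)/7 = -3 + (2*f²)/7 = -3 + 2*f²/7)
-31*Z(-5)*36 = -31*(-3 + (2/7)*(-5)²)*36 = -31*(-3 + (2/7)*25)*36 = -31*(-3 + 50/7)*36 = -31*29/7*36 = -899/7*36 = -32364/7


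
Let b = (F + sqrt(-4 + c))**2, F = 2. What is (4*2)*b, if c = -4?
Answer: -32 + 64*I*sqrt(2) ≈ -32.0 + 90.51*I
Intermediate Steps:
b = (2 + 2*I*sqrt(2))**2 (b = (2 + sqrt(-4 - 4))**2 = (2 + sqrt(-8))**2 = (2 + 2*I*sqrt(2))**2 ≈ -4.0 + 11.314*I)
(4*2)*b = (4*2)*(-4 + 8*I*sqrt(2)) = 8*(-4 + 8*I*sqrt(2)) = -32 + 64*I*sqrt(2)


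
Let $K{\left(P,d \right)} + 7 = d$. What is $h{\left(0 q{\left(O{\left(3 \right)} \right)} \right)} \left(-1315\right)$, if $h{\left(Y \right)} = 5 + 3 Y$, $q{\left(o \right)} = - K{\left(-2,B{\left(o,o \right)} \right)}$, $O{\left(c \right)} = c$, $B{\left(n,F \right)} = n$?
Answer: $-6575$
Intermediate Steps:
$K{\left(P,d \right)} = -7 + d$
$q{\left(o \right)} = 7 - o$ ($q{\left(o \right)} = - (-7 + o) = 7 - o$)
$h{\left(0 q{\left(O{\left(3 \right)} \right)} \right)} \left(-1315\right) = \left(5 + 3 \cdot 0 \left(7 - 3\right)\right) \left(-1315\right) = \left(5 + 3 \cdot 0 \cdot 4\right) \left(-1315\right) = \left(5 + 3 \cdot 0\right) \left(-1315\right) = \left(5 + 0\right) \left(-1315\right) = 5 \left(-1315\right) = -6575$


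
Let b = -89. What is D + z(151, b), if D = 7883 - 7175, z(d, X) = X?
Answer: 619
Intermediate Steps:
D = 708
D + z(151, b) = 708 - 89 = 619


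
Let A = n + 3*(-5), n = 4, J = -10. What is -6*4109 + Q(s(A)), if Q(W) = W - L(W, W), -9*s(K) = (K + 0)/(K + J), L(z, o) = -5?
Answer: -4658672/189 ≈ -24649.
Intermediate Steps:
A = -11 (A = 4 + 3*(-5) = 4 - 15 = -11)
s(K) = -K/(9*(-10 + K)) (s(K) = -(K + 0)/(9*(K - 10)) = -K/(9*(-10 + K)))
Q(W) = 5 + W (Q(W) = W - 1*(-5) = W + 5 = 5 + W)
-6*4109 + Q(s(A)) = -6*4109 + (5 - 1*(-11)/(-90 + 9*(-11))) = -24654 + (5 - 1*(-11)/(-90 - 99)) = -24654 + (5 - 1*(-11)/(-189)) = -24654 + (5 - 1*(-11)*(-1/189)) = -24654 + (5 - 11/189) = -24654 + 934/189 = -4658672/189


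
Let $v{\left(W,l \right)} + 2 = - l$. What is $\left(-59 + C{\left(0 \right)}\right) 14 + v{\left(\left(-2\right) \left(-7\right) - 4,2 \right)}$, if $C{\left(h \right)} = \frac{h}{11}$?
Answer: $-830$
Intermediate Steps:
$C{\left(h \right)} = \frac{h}{11}$ ($C{\left(h \right)} = h \frac{1}{11} = \frac{h}{11}$)
$v{\left(W,l \right)} = -2 - l$
$\left(-59 + C{\left(0 \right)}\right) 14 + v{\left(\left(-2\right) \left(-7\right) - 4,2 \right)} = \left(-59 + \frac{1}{11} \cdot 0\right) 14 - 4 = \left(-59 + 0\right) 14 - 4 = \left(-59\right) 14 - 4 = -826 - 4 = -830$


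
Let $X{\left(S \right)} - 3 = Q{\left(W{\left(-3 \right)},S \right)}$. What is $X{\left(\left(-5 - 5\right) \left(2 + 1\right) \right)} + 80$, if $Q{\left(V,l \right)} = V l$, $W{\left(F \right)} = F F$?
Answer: $-187$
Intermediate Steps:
$W{\left(F \right)} = F^{2}$
$X{\left(S \right)} = 3 + 9 S$ ($X{\left(S \right)} = 3 + \left(-3\right)^{2} S = 3 + 9 S$)
$X{\left(\left(-5 - 5\right) \left(2 + 1\right) \right)} + 80 = \left(3 + 9 \left(-5 - 5\right) \left(2 + 1\right)\right) + 80 = \left(3 + 9 \left(\left(-10\right) 3\right)\right) + 80 = \left(3 + 9 \left(-30\right)\right) + 80 = \left(3 - 270\right) + 80 = -267 + 80 = -187$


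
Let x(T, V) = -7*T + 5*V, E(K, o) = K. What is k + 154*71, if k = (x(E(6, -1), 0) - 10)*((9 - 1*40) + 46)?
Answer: 10154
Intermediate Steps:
k = -780 (k = ((-7*6 + 5*0) - 10)*((9 - 1*40) + 46) = ((-42 + 0) - 10)*((9 - 40) + 46) = (-42 - 10)*(-31 + 46) = -52*15 = -780)
k + 154*71 = -780 + 154*71 = -780 + 10934 = 10154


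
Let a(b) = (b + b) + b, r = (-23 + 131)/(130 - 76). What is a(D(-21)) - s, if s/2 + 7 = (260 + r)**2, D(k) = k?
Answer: -137337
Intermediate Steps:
r = 2 (r = 108/54 = 108*(1/54) = 2)
s = 137274 (s = -14 + 2*(260 + 2)**2 = -14 + 2*262**2 = -14 + 2*68644 = -14 + 137288 = 137274)
a(b) = 3*b (a(b) = 2*b + b = 3*b)
a(D(-21)) - s = 3*(-21) - 1*137274 = -63 - 137274 = -137337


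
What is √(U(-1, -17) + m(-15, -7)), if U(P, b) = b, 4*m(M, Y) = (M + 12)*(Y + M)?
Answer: I*√2/2 ≈ 0.70711*I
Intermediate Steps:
m(M, Y) = (12 + M)*(M + Y)/4 (m(M, Y) = ((M + 12)*(Y + M))/4 = ((12 + M)*(M + Y))/4 = (12 + M)*(M + Y)/4)
√(U(-1, -17) + m(-15, -7)) = √(-17 + (3*(-15) + 3*(-7) + (¼)*(-15)² + (¼)*(-15)*(-7))) = √(-17 + (-45 - 21 + (¼)*225 + 105/4)) = √(-17 + (-45 - 21 + 225/4 + 105/4)) = √(-17 + 33/2) = √(-½) = I*√2/2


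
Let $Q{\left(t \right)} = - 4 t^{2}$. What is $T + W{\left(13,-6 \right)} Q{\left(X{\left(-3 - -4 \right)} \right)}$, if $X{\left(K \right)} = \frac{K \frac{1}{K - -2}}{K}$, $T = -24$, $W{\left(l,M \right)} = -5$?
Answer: $- \frac{196}{9} \approx -21.778$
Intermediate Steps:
$X{\left(K \right)} = \frac{1}{2 + K}$ ($X{\left(K \right)} = \frac{K \frac{1}{K + 2}}{K} = \frac{K \frac{1}{2 + K}}{K} = \frac{1}{2 + K}$)
$T + W{\left(13,-6 \right)} Q{\left(X{\left(-3 - -4 \right)} \right)} = -24 - 5 \left(- 4 \left(\frac{1}{2 - -1}\right)^{2}\right) = -24 - 5 \left(- 4 \left(\frac{1}{2 + \left(-3 + 4\right)}\right)^{2}\right) = -24 - 5 \left(- 4 \left(\frac{1}{2 + 1}\right)^{2}\right) = -24 - 5 \left(- 4 \left(\frac{1}{3}\right)^{2}\right) = -24 - 5 \left(- \frac{4}{9}\right) = -24 - 5 \left(\left(-4\right) \frac{1}{9}\right) = -24 - - \frac{20}{9} = -24 + \frac{20}{9} = - \frac{196}{9}$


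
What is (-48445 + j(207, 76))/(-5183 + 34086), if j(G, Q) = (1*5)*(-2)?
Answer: -48455/28903 ≈ -1.6765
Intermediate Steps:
j(G, Q) = -10 (j(G, Q) = 5*(-2) = -10)
(-48445 + j(207, 76))/(-5183 + 34086) = (-48445 - 10)/(-5183 + 34086) = -48455/28903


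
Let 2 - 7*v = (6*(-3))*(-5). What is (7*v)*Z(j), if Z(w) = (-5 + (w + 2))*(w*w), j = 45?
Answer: -7484400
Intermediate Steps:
Z(w) = w²*(-3 + w) (Z(w) = (-5 + (2 + w))*w² = (-3 + w)*w² = w²*(-3 + w))
v = -88/7 (v = 2/7 - 6*(-3)*(-5)/7 = 2/7 - (-18)*(-5)/7 = 2/7 - ⅐*90 = 2/7 - 90/7 = -88/7 ≈ -12.571)
(7*v)*Z(j) = (7*(-88/7))*(45²*(-3 + 45)) = -178200*42 = -88*85050 = -7484400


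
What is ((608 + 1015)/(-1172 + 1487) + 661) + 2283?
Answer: 309661/105 ≈ 2949.2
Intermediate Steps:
((608 + 1015)/(-1172 + 1487) + 661) + 2283 = (1623/315 + 661) + 2283 = (1623*(1/315) + 661) + 2283 = (541/105 + 661) + 2283 = 69946/105 + 2283 = 309661/105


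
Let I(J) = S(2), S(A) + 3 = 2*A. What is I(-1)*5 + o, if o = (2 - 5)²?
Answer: 14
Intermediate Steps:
S(A) = -3 + 2*A
I(J) = 1 (I(J) = -3 + 2*2 = -3 + 4 = 1)
o = 9 (o = (-3)² = 9)
I(-1)*5 + o = 1*5 + 9 = 5 + 9 = 14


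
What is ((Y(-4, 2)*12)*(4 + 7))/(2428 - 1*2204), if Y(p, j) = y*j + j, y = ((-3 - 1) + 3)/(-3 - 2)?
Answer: 99/70 ≈ 1.4143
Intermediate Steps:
y = 1/5 (y = (-4 + 3)/(-5) = -1*(-1/5) = 1/5 ≈ 0.20000)
Y(p, j) = 6*j/5 (Y(p, j) = j/5 + j = 6*j/5)
((Y(-4, 2)*12)*(4 + 7))/(2428 - 1*2204) = ((((6/5)*2)*12)*(4 + 7))/(2428 - 1*2204) = (((12/5)*12)*11)/(2428 - 2204) = ((144/5)*11)/224 = (1584/5)*(1/224) = 99/70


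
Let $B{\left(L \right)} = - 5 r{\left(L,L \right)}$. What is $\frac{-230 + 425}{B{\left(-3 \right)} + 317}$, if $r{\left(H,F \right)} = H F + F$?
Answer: $\frac{195}{287} \approx 0.67944$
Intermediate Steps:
$r{\left(H,F \right)} = F + F H$ ($r{\left(H,F \right)} = F H + F = F + F H$)
$B{\left(L \right)} = - 5 L \left(1 + L\right)$
$\frac{-230 + 425}{B{\left(-3 \right)} + 317} = \frac{-230 + 425}{\left(-5\right) \left(-3\right) \left(1 - 3\right) + 317} = \frac{195}{\left(-5\right) \left(-3\right) \left(-2\right) + 317} = \frac{195}{-30 + 317} = \frac{195}{287}$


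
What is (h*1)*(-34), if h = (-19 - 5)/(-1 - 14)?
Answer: -272/5 ≈ -54.400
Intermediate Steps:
h = 8/5 (h = -24/(-15) = -24*(-1/15) = 8/5 ≈ 1.6000)
(h*1)*(-34) = ((8/5)*1)*(-34) = (8/5)*(-34) = -272/5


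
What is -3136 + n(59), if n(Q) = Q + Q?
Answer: -3018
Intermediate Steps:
n(Q) = 2*Q
-3136 + n(59) = -3136 + 2*59 = -3136 + 118 = -3018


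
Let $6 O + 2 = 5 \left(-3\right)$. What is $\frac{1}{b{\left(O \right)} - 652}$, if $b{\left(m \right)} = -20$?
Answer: $- \frac{1}{672} \approx -0.0014881$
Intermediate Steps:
$O = - \frac{17}{6}$ ($O = - \frac{1}{3} + \frac{5 \left(-3\right)}{6} = - \frac{1}{3} + \frac{1}{6} \left(-15\right) = - \frac{1}{3} - \frac{5}{2} = - \frac{17}{6} \approx -2.8333$)
$\frac{1}{b{\left(O \right)} - 652} = \frac{1}{-20 - 652} = \frac{1}{-672} = - \frac{1}{672}$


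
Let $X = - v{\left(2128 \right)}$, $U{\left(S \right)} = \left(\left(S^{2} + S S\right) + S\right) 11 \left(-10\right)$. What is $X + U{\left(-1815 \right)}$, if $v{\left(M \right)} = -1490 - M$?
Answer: $-724526232$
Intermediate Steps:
$U{\left(S \right)} = - 220 S^{2} - 110 S$ ($U{\left(S \right)} = \left(\left(S^{2} + S^{2}\right) + S\right) 11 \left(-10\right) = \left(2 S^{2} + S\right) 11 \left(-10\right) = \left(S + 2 S^{2}\right) 11 \left(-10\right) = \left(11 S + 22 S^{2}\right) \left(-10\right) = - 220 S^{2} - 110 S$)
$X = 3618$ ($X = - (-1490 - 2128) = \left(-1\right) \left(-3618\right) = 3618$)
$X + U{\left(-1815 \right)} = 3618 - - 199650 \left(1 + 2 \left(-1815\right)\right) = 3618 - - 199650 \left(1 - 3630\right) = 3618 - \left(-199650\right) \left(-3629\right) = 3618 - 724529850 = -724526232$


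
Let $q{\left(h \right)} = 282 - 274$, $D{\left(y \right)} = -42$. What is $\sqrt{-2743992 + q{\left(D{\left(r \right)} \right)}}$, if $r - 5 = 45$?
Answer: $4 i \sqrt{171499} \approx 1656.5 i$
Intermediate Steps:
$r = 50$ ($r = 5 + 45 = 50$)
$q{\left(h \right)} = 8$
$\sqrt{-2743992 + q{\left(D{\left(r \right)} \right)}} = \sqrt{-2743992 + 8} = \sqrt{-2743984} = 4 i \sqrt{171499}$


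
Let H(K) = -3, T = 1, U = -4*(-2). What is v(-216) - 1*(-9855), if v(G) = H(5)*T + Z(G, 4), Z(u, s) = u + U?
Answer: 9644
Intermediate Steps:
U = 8
Z(u, s) = 8 + u (Z(u, s) = u + 8 = 8 + u)
v(G) = 5 + G (v(G) = -3*1 + (8 + G) = -3 + (8 + G) = 5 + G)
v(-216) - 1*(-9855) = (5 - 216) - 1*(-9855) = -211 + 9855 = 9644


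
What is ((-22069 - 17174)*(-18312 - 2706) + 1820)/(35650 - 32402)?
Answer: 412405597/1624 ≈ 2.5394e+5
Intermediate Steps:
((-22069 - 17174)*(-18312 - 2706) + 1820)/(35650 - 32402) = (-39243*(-21018) + 1820)/3248 = (824809374 + 1820)*(1/3248) = 824811194*(1/3248) = 412405597/1624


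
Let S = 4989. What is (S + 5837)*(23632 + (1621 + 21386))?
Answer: 504913814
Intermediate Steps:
(S + 5837)*(23632 + (1621 + 21386)) = (4989 + 5837)*(23632 + (1621 + 21386)) = 10826*(23632 + 23007) = 10826*46639 = 504913814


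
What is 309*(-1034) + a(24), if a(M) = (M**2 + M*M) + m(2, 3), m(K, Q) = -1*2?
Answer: -318356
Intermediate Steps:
m(K, Q) = -2
a(M) = -2 + 2*M**2 (a(M) = (M**2 + M*M) - 2 = (M**2 + M**2) - 2 = 2*M**2 - 2 = -2 + 2*M**2)
309*(-1034) + a(24) = 309*(-1034) + (-2 + 2*24**2) = -319506 + (-2 + 2*576) = -319506 + (-2 + 1152) = -319506 + 1150 = -318356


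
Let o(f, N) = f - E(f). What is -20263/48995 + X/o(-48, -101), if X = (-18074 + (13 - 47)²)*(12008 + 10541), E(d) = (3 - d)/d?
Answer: 299052907951927/36795245 ≈ 8.1275e+6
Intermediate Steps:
E(d) = (3 - d)/d
o(f, N) = f - (3 - f)/f
X = -381483982 (X = (-18074 + (-34)²)*22549 = (-18074 + 1156)*22549 = -16918*22549 = -381483982)
-20263/48995 + X/o(-48, -101) = -20263/48995 - 381483982/(1 - 48 - 3/(-48)) = -20263*1/48995 - 381483982/(1 - 48 - 3*(-1/48)) = -20263/48995 - 381483982/(1 - 48 + 1/16) = -20263/48995 - 381483982/(-751/16) = -20263/48995 - 381483982*(-16/751) = -20263/48995 + 6103743712/751 = 299052907951927/36795245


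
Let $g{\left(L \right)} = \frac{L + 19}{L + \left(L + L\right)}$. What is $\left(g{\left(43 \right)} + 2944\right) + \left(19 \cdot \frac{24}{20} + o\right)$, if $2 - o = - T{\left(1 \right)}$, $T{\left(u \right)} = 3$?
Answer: $\frac{1917121}{645} \approx 2972.3$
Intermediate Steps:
$o = 5$ ($o = 2 - \left(-1\right) 3 = 2 - -3 = 2 + 3 = 5$)
$g{\left(L \right)} = \frac{19 + L}{3 L}$ ($g{\left(L \right)} = \frac{19 + L}{L + 2 L} = \frac{19 + L}{3 L}$)
$\left(g{\left(43 \right)} + 2944\right) + \left(19 \cdot \frac{24}{20} + o\right) = \left(\frac{19 + 43}{3 \cdot 43} + 2944\right) + \left(19 \cdot \frac{24}{20} + 5\right) = \left(\frac{1}{3} \cdot \frac{1}{43} \cdot 62 + 2944\right) + \left(19 \cdot 24 \cdot \frac{1}{20} + 5\right) = \left(\frac{62}{129} + 2944\right) + \left(19 \cdot \frac{6}{5} + 5\right) = \frac{379838}{129} + \left(\frac{114}{5} + 5\right) = \frac{379838}{129} + \frac{139}{5} = \frac{1917121}{645}$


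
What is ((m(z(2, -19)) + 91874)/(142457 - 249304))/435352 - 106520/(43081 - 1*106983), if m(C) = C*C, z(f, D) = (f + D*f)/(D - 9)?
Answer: 121394665911072003/72825489417391256 ≈ 1.6669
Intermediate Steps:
z(f, D) = (f + D*f)/(-9 + D)
m(C) = C²
((m(z(2, -19)) + 91874)/(142457 - 249304))/435352 - 106520/(43081 - 1*106983) = (((2*(1 - 19)/(-9 - 19))² + 91874)/(142457 - 249304))/435352 - 106520/(43081 - 1*106983) = (((2*(-18)/(-28))² + 91874)/(-106847))*(1/435352) - 106520/(43081 - 106983) = (((2*(-1/28)*(-18))² + 91874)*(-1/106847))*(1/435352) - 106520/(-63902) = (((9/7)² + 91874)*(-1/106847))*(1/435352) - 106520*(-1/63902) = ((81/49 + 91874)*(-1/106847))*(1/435352) + 53260/31951 = ((4501907/49)*(-1/106847))*(1/435352) + 53260/31951 = -4501907/5235503*1/435352 + 53260/31951 = -4501907/2279286702056 + 53260/31951 = 121394665911072003/72825489417391256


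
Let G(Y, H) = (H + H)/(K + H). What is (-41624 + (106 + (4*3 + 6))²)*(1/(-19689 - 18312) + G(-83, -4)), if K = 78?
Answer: 3990772168/1406037 ≈ 2838.3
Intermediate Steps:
G(Y, H) = 2*H/(78 + H) (G(Y, H) = (H + H)/(78 + H) = (2*H)/(78 + H) = 2*H/(78 + H))
(-41624 + (106 + (4*3 + 6))²)*(1/(-19689 - 18312) + G(-83, -4)) = (-41624 + (106 + (4*3 + 6))²)*(1/(-19689 - 18312) + 2*(-4)/(78 - 4)) = (-41624 + (106 + (12 + 6))²)*(1/(-38001) + 2*(-4)/74) = (-41624 + (106 + 18)²)*(-1/38001 + 2*(-4)*(1/74)) = (-41624 + 124²)*(-1/38001 - 4/37) = (-41624 + 15376)*(-152041/1406037) = -26248*(-152041/1406037) = 3990772168/1406037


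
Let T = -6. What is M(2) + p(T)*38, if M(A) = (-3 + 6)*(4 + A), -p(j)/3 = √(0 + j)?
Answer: 18 - 114*I*√6 ≈ 18.0 - 279.24*I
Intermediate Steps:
p(j) = -3*√j (p(j) = -3*√(0 + j) = -3*√j)
M(A) = 12 + 3*A (M(A) = 3*(4 + A) = 12 + 3*A)
M(2) + p(T)*38 = (12 + 3*2) - 3*I*√6*38 = (12 + 6) - 3*I*√6*38 = 18 - 3*I*√6*38 = 18 - 114*I*√6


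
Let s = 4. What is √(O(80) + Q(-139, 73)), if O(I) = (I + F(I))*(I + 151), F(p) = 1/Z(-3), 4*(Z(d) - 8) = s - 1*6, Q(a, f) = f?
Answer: √464595/5 ≈ 136.32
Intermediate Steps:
Z(d) = 15/2 (Z(d) = 8 + (4 - 1*6)/4 = 8 + (4 - 6)/4 = 8 + (¼)*(-2) = 8 - ½ = 15/2)
F(p) = 2/15 (F(p) = 1/(15/2) = 2/15)
O(I) = (151 + I)*(2/15 + I) (O(I) = (I + 2/15)*(I + 151) = (2/15 + I)*(151 + I) = (151 + I)*(2/15 + I))
√(O(80) + Q(-139, 73)) = √((302/15 + 80² + (2267/15)*80) + 73) = √((302/15 + 6400 + 36272/3) + 73) = √(92554/5 + 73) = √(92919/5) = √464595/5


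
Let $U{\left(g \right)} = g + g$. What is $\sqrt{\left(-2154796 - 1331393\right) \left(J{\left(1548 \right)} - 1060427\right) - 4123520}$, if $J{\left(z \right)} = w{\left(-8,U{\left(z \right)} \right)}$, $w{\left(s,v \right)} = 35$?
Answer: $2 \sqrt{924180700642} \approx 1.9227 \cdot 10^{6}$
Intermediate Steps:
$U{\left(g \right)} = 2 g$
$J{\left(z \right)} = 35$
$\sqrt{\left(-2154796 - 1331393\right) \left(J{\left(1548 \right)} - 1060427\right) - 4123520} = \sqrt{\left(-2154796 - 1331393\right) \left(35 - 1060427\right) - 4123520} = \sqrt{\left(-3486189\right) \left(-1060392\right) - 4123520} = \sqrt{3696726926088 - 4123520} = \sqrt{3696722802568} = 2 \sqrt{924180700642}$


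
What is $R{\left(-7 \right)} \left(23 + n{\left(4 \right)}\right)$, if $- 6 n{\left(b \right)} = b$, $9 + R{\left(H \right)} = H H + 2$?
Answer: $938$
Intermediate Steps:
$R{\left(H \right)} = -7 + H^{2}$ ($R{\left(H \right)} = -9 + \left(H H + 2\right) = -9 + \left(H^{2} + 2\right) = -9 + \left(2 + H^{2}\right) = -7 + H^{2}$)
$n{\left(b \right)} = - \frac{b}{6}$
$R{\left(-7 \right)} \left(23 + n{\left(4 \right)}\right) = \left(-7 + \left(-7\right)^{2}\right) \left(23 - \frac{2}{3}\right) = \left(-7 + 49\right) \left(23 - \frac{2}{3}\right) = 42 \cdot \frac{67}{3} = 938$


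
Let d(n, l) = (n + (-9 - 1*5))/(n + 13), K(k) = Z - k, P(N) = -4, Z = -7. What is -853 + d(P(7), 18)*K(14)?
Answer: -811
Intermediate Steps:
K(k) = -7 - k
d(n, l) = (-14 + n)/(13 + n) (d(n, l) = (n + (-9 - 5))/(13 + n) = (n - 14)/(13 + n) = (-14 + n)/(13 + n))
-853 + d(P(7), 18)*K(14) = -853 + ((-14 - 4)/(13 - 4))*(-7 - 1*14) = -853 + (-18/9)*(-7 - 14) = -853 + ((⅑)*(-18))*(-21) = -853 - 2*(-21) = -853 + 42 = -811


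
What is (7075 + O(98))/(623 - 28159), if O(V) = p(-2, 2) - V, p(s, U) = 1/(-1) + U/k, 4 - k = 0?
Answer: -13953/55072 ≈ -0.25336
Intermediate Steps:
k = 4 (k = 4 - 1*0 = 4 + 0 = 4)
p(s, U) = -1 + U/4 (p(s, U) = 1/(-1) + U/4 = 1*(-1) + U*(¼) = -1 + U/4)
O(V) = -½ - V (O(V) = (-1 + (¼)*2) - V = (-1 + ½) - V = -½ - V)
(7075 + O(98))/(623 - 28159) = (7075 + (-½ - 1*98))/(623 - 28159) = (7075 + (-½ - 98))/(-27536) = (7075 - 197/2)*(-1/27536) = (13953/2)*(-1/27536) = -13953/55072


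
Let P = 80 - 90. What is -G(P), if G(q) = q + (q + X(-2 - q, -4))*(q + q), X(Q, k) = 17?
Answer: 150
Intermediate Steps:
P = -10
G(q) = q + 2*q*(17 + q) (G(q) = q + (q + 17)*(q + q) = q + (17 + q)*(2*q) = q + 2*q*(17 + q))
-G(P) = -(-10)*(35 + 2*(-10)) = -(-10)*(35 - 20) = -(-10)*15 = -1*(-150) = 150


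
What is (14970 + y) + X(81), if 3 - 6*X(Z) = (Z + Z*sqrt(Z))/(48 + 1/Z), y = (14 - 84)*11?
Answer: 110429619/7778 ≈ 14198.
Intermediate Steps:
y = -770 (y = -70*11 = -770)
X(Z) = 1/2 - (Z + Z**(3/2))/(6*(48 + 1/Z)) (X(Z) = 1/2 - (Z + Z*sqrt(Z))/(6*(48 + 1/Z)) = 1/2 - (Z + Z**(3/2))/(6*(48 + 1/Z)))
(14970 + y) + X(81) = (14970 - 770) + (3 - 1*81**2 - 81**(5/2) + 144*81)/(6*(1 + 48*81)) = 14200 + (3 - 1*6561 - 1*59049 + 11664)/(6*(1 + 3888)) = 14200 + (1/6)*(3 - 6561 - 59049 + 11664)/3889 = 14200 + (1/6)*(1/3889)*(-53943) = 14200 - 17981/7778 = 110429619/7778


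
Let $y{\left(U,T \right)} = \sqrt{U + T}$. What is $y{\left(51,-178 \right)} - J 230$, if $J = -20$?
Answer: $4600 + i \sqrt{127} \approx 4600.0 + 11.269 i$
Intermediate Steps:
$y{\left(U,T \right)} = \sqrt{T + U}$
$y{\left(51,-178 \right)} - J 230 = \sqrt{-178 + 51} - \left(-20\right) 230 = \sqrt{-127} - -4600 = i \sqrt{127} + 4600 = 4600 + i \sqrt{127}$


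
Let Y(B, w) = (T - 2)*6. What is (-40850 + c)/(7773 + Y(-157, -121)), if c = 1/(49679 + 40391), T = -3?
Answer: -3679359499/697412010 ≈ -5.2757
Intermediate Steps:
Y(B, w) = -30 (Y(B, w) = (-3 - 2)*6 = -5*6 = -30)
c = 1/90070 ≈ 1.1102e-5
(-40850 + c)/(7773 + Y(-157, -121)) = (-40850 + 1/90070)/(7773 - 30) = -3679359499/90070/7743 = -3679359499/90070*1/7743 = -3679359499/697412010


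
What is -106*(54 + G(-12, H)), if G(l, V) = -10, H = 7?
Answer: -4664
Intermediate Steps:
-106*(54 + G(-12, H)) = -106*(54 - 10) = -106*44 = -4664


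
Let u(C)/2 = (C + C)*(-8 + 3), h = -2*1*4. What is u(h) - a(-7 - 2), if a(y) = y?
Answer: 169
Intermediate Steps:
h = -8 (h = -2*4 = -8)
u(C) = -20*C (u(C) = 2*((C + C)*(-8 + 3)) = 2*((2*C)*(-5)) = 2*(-10*C) = -20*C)
u(h) - a(-7 - 2) = -20*(-8) - (-7 - 2) = 160 - 1*(-9) = 160 + 9 = 169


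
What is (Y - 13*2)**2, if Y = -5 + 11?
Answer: 400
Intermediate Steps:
Y = 6
(Y - 13*2)**2 = (6 - 13*2)**2 = (6 - 26)**2 = (-20)**2 = 400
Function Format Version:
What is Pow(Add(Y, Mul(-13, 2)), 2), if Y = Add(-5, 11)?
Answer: 400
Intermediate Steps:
Y = 6
Pow(Add(Y, Mul(-13, 2)), 2) = Pow(Add(6, Mul(-13, 2)), 2) = Pow(Add(6, -26), 2) = Pow(-20, 2) = 400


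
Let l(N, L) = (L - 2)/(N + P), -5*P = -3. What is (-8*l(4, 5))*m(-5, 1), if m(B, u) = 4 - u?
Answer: -360/23 ≈ -15.652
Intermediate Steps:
P = 3/5 (P = -1/5*(-3) = 3/5 ≈ 0.60000)
l(N, L) = (-2 + L)/(3/5 + N) (l(N, L) = (L - 2)/(N + 3/5) = (-2 + L)/(3/5 + N))
(-8*l(4, 5))*m(-5, 1) = (-40*(-2 + 5)/(3 + 5*4))*(4 - 1*1) = (-40*3/(3 + 20))*(4 - 1) = -40*3/23*3 = -8*15/23*3 = -120/23*3 = -360/23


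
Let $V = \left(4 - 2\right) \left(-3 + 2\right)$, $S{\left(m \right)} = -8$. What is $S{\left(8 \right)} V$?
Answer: $16$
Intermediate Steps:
$V = -2$ ($V = 2 \left(-1\right) = -2$)
$S{\left(8 \right)} V = \left(-8\right) \left(-2\right) = 16$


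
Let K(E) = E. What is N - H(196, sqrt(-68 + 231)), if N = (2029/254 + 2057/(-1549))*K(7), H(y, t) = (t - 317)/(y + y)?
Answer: 3657608987/77115416 - sqrt(163)/392 ≈ 47.398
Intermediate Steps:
H(y, t) = (-317 + t)/(2*y) (H(y, t) = (-317 + t)/((2*y)) = (-317 + t)*(1/(2*y)) = (-317 + t)/(2*y))
N = 18343101/393446 (N = (2029/254 + 2057/(-1549))*7 = (2029*(1/254) + 2057*(-1/1549))*7 = (2029/254 - 2057/1549)*7 = (2620443/393446)*7 = 18343101/393446 ≈ 46.622)
N - H(196, sqrt(-68 + 231)) = 18343101/393446 - (-317 + sqrt(-68 + 231))/(2*196) = 18343101/393446 - (-317 + sqrt(163))/(2*196) = 18343101/393446 - (-317/392 + sqrt(163)/392) = 18343101/393446 + (317/392 - sqrt(163)/392) = 3657608987/77115416 - sqrt(163)/392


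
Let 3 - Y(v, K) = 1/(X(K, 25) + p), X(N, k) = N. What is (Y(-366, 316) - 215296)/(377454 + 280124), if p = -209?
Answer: -11518176/35180423 ≈ -0.32740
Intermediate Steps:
Y(v, K) = 3 - 1/(-209 + K) (Y(v, K) = 3 - 1/(K - 209) = 3 - 1/(-209 + K))
(Y(-366, 316) - 215296)/(377454 + 280124) = ((-628 + 3*316)/(-209 + 316) - 215296)/(377454 + 280124) = ((-628 + 948)/107 - 215296)/657578 = ((1/107)*320 - 215296)*(1/657578) = (320/107 - 215296)*(1/657578) = -23036352/107*1/657578 = -11518176/35180423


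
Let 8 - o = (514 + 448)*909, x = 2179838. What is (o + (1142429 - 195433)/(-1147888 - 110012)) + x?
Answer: 410511654551/314475 ≈ 1.3054e+6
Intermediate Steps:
o = -874450 (o = 8 - (514 + 448)*909 = 8 - 962*909 = 8 - 1*874458 = 8 - 874458 = -874450)
(o + (1142429 - 195433)/(-1147888 - 110012)) + x = (-874450 + (1142429 - 195433)/(-1147888 - 110012)) + 2179838 = (-874450 + 946996/(-1257900)) + 2179838 = (-874450 + 946996*(-1/1257900)) + 2179838 = (-874450 - 236749/314475) + 2179838 = -274992900499/314475 + 2179838 = 410511654551/314475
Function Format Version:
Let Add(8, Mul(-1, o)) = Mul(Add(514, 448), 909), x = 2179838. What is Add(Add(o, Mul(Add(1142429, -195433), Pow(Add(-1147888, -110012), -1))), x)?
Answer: Rational(410511654551, 314475) ≈ 1.3054e+6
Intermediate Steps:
o = -874450 (o = Add(8, Mul(-1, Mul(Add(514, 448), 909))) = Add(8, Mul(-1, Mul(962, 909))) = Add(8, Mul(-1, 874458)) = Add(8, -874458) = -874450)
Add(Add(o, Mul(Add(1142429, -195433), Pow(Add(-1147888, -110012), -1))), x) = Add(Add(-874450, Mul(Add(1142429, -195433), Pow(Add(-1147888, -110012), -1))), 2179838) = Add(Add(-874450, Mul(946996, Pow(-1257900, -1))), 2179838) = Add(Add(-874450, Mul(946996, Rational(-1, 1257900))), 2179838) = Add(Add(-874450, Rational(-236749, 314475)), 2179838) = Add(Rational(-274992900499, 314475), 2179838) = Rational(410511654551, 314475)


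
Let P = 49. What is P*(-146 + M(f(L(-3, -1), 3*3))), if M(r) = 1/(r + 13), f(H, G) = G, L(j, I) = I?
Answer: -157339/22 ≈ -7151.8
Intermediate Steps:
M(r) = 1/(13 + r)
P*(-146 + M(f(L(-3, -1), 3*3))) = 49*(-146 + 1/(13 + 3*3)) = 49*(-146 + 1/(13 + 9)) = 49*(-146 + 1/22) = 49*(-3211/22) = -157339/22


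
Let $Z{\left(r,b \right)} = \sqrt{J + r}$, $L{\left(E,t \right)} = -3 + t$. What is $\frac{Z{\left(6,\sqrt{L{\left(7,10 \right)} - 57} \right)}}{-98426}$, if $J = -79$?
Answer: $- \frac{i \sqrt{73}}{98426} \approx - 8.6806 \cdot 10^{-5} i$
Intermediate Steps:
$Z{\left(r,b \right)} = \sqrt{-79 + r}$
$\frac{Z{\left(6,\sqrt{L{\left(7,10 \right)} - 57} \right)}}{-98426} = \frac{\sqrt{-79 + 6}}{-98426} = \sqrt{-73} \left(- \frac{1}{98426}\right) = i \sqrt{73} \left(- \frac{1}{98426}\right) = - \frac{i \sqrt{73}}{98426}$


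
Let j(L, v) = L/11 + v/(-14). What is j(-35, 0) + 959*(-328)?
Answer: -3460107/11 ≈ -3.1456e+5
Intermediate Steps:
j(L, v) = -v/14 + L/11 (j(L, v) = L*(1/11) + v*(-1/14) = L/11 - v/14 = -v/14 + L/11)
j(-35, 0) + 959*(-328) = (-1/14*0 + (1/11)*(-35)) + 959*(-328) = (0 - 35/11) - 314552 = -35/11 - 314552 = -3460107/11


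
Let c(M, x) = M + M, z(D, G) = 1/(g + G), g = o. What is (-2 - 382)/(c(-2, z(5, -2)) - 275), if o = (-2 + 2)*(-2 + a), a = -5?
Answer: 128/93 ≈ 1.3763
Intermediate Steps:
o = 0 (o = (-2 + 2)*(-2 - 5) = 0*(-7) = 0)
g = 0
z(D, G) = 1/G (z(D, G) = 1/(0 + G) = 1/G)
c(M, x) = 2*M
(-2 - 382)/(c(-2, z(5, -2)) - 275) = (-2 - 382)/(2*(-2) - 275) = -384/(-4 - 275) = -384/(-279) = -384*(-1/279) = 128/93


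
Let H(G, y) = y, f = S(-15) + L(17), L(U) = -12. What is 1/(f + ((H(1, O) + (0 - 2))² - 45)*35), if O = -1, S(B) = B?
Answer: -1/1287 ≈ -0.00077700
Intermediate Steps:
f = -27 (f = -15 - 12 = -27)
1/(f + ((H(1, O) + (0 - 2))² - 45)*35) = 1/(-27 + ((-1 + (0 - 2))² - 45)*35) = 1/(-27 + ((-1 - 2)² - 45)*35) = 1/(-27 + ((-3)² - 45)*35) = 1/(-27 + (9 - 45)*35) = 1/(-27 - 36*35) = 1/(-27 - 1260) = 1/(-1287) = -1/1287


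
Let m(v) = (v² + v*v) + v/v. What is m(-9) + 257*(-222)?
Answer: -56891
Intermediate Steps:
m(v) = 1 + 2*v² (m(v) = (v² + v²) + 1 = 2*v² + 1 = 1 + 2*v²)
m(-9) + 257*(-222) = (1 + 2*(-9)²) + 257*(-222) = (1 + 2*81) - 57054 = (1 + 162) - 57054 = 163 - 57054 = -56891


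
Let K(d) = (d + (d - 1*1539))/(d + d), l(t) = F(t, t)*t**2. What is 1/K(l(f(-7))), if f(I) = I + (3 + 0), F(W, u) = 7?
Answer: -224/1315 ≈ -0.17034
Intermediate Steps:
f(I) = 3 + I (f(I) = I + 3 = 3 + I)
l(t) = 7*t**2
K(d) = (-1539 + 2*d)/(2*d) (K(d) = (d + (d - 1539))/((2*d)) = (d + (-1539 + d))*(1/(2*d)) = (-1539 + 2*d)*(1/(2*d)) = (-1539 + 2*d)/(2*d))
1/K(l(f(-7))) = 1/((-1539/2 + 7*(3 - 7)**2)/((7*(3 - 7)**2))) = 1/((-1539/2 + 7*(-4)**2)/((7*(-4)**2))) = 1/((-1539/2 + 7*16)/((7*16))) = 1/((-1539/2 + 112)/112) = 1/((1/112)*(-1315/2)) = 1/(-1315/224) = -224/1315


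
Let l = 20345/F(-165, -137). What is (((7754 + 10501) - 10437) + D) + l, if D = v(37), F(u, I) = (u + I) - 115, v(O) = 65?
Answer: 3266866/417 ≈ 7834.2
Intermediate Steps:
F(u, I) = -115 + I + u (F(u, I) = (I + u) - 115 = -115 + I + u)
D = 65
l = -20345/417 (l = 20345/(-115 - 137 - 165) = 20345/(-417) = 20345*(-1/417) = -20345/417 ≈ -48.789)
(((7754 + 10501) - 10437) + D) + l = (((7754 + 10501) - 10437) + 65) - 20345/417 = ((18255 - 10437) + 65) - 20345/417 = (7818 + 65) - 20345/417 = 7883 - 20345/417 = 3266866/417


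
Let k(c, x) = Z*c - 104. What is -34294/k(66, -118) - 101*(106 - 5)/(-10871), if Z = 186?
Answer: -124321751/66160906 ≈ -1.8791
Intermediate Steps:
k(c, x) = -104 + 186*c (k(c, x) = 186*c - 104 = -104 + 186*c)
-34294/k(66, -118) - 101*(106 - 5)/(-10871) = -34294/(-104 + 186*66) - 101*(106 - 5)/(-10871) = -34294/(-104 + 12276) - 101*101*(-1/10871) = -34294/12172 - 10201*(-1/10871) = -34294*1/12172 + 10201/10871 = -17147/6086 + 10201/10871 = -124321751/66160906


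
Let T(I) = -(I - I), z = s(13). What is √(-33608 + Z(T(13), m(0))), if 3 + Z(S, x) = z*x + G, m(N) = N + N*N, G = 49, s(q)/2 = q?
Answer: I*√33562 ≈ 183.2*I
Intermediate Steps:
s(q) = 2*q
z = 26 (z = 2*13 = 26)
m(N) = N + N²
T(I) = 0 (T(I) = -1*0 = 0)
Z(S, x) = 46 + 26*x (Z(S, x) = -3 + (26*x + 49) = -3 + (49 + 26*x) = 46 + 26*x)
√(-33608 + Z(T(13), m(0))) = √(-33608 + (46 + 26*(0*(1 + 0)))) = √(-33608 + (46 + 26*(0*1))) = √(-33608 + (46 + 26*0)) = √(-33608 + (46 + 0)) = √(-33608 + 46) = √(-33562) = I*√33562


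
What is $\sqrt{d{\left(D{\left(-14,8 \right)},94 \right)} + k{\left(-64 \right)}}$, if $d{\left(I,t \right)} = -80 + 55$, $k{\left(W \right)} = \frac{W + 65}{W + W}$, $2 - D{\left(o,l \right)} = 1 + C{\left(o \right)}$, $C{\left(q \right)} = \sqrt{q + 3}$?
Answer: $\frac{i \sqrt{6402}}{16} \approx 5.0008 i$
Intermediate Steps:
$C{\left(q \right)} = \sqrt{3 + q}$
$D{\left(o,l \right)} = 1 - \sqrt{3 + o}$ ($D{\left(o,l \right)} = 2 - \left(1 + \sqrt{3 + o}\right) = 1 - \sqrt{3 + o}$)
$k{\left(W \right)} = \frac{65 + W}{2 W}$
$d{\left(I,t \right)} = -25$
$\sqrt{d{\left(D{\left(-14,8 \right)},94 \right)} + k{\left(-64 \right)}} = \sqrt{-25 + \frac{65 - 64}{2 \left(-64\right)}} = \sqrt{-25 + \frac{1}{2} \left(- \frac{1}{64}\right) 1} = \sqrt{-25 - \frac{1}{128}} = \sqrt{- \frac{3201}{128}} = \frac{i \sqrt{6402}}{16}$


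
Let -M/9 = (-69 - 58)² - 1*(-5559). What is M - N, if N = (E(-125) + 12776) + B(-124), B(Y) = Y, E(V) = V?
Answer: -207719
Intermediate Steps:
M = -195192 (M = -9*((-69 - 58)² - 1*(-5559)) = -9*((-127)² + 5559) = -9*(16129 + 5559) = -9*21688 = -195192)
N = 12527 (N = (-125 + 12776) - 124 = 12651 - 124 = 12527)
M - N = -195192 - 1*12527 = -195192 - 12527 = -207719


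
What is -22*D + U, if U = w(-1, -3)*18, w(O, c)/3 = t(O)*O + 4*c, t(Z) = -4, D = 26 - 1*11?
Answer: -762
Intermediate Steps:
D = 15 (D = 26 - 11 = 15)
w(O, c) = -12*O + 12*c (w(O, c) = 3*(-4*O + 4*c) = -12*O + 12*c)
U = -432 (U = (-12*(-1) + 12*(-3))*18 = (12 - 36)*18 = -24*18 = -432)
-22*D + U = -22*15 - 432 = -330 - 432 = -762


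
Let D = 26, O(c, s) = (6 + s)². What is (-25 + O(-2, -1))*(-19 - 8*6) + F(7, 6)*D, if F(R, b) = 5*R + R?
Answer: 1092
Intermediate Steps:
F(R, b) = 6*R
(-25 + O(-2, -1))*(-19 - 8*6) + F(7, 6)*D = (-25 + (6 - 1)²)*(-19 - 8*6) + (6*7)*26 = (-25 + 5²)*(-19 - 48) + 42*26 = (-25 + 25)*(-67) + 1092 = 0*(-67) + 1092 = 0 + 1092 = 1092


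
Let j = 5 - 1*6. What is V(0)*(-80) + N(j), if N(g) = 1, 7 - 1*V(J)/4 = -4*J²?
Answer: -2239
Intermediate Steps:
V(J) = 28 + 16*J² (V(J) = 28 - (-16)*J² = 28 + 16*J²)
j = -1 (j = 5 - 6 = -1)
V(0)*(-80) + N(j) = (28 + 16*0²)*(-80) + 1 = (28 + 16*0)*(-80) + 1 = (28 + 0)*(-80) + 1 = 28*(-80) + 1 = -2240 + 1 = -2239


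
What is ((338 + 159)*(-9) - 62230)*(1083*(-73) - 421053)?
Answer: 33358970736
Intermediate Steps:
((338 + 159)*(-9) - 62230)*(1083*(-73) - 421053) = (497*(-9) - 62230)*(-79059 - 421053) = (-4473 - 62230)*(-500112) = -66703*(-500112) = 33358970736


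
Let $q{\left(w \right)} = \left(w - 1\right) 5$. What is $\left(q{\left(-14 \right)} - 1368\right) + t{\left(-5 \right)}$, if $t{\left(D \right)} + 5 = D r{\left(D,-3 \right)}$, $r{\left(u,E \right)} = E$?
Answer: $-1433$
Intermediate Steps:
$t{\left(D \right)} = -5 - 3 D$ ($t{\left(D \right)} = -5 + D \left(-3\right) = -5 - 3 D$)
$q{\left(w \right)} = -5 + 5 w$ ($q{\left(w \right)} = \left(-1 + w\right) 5 = -5 + 5 w$)
$\left(q{\left(-14 \right)} - 1368\right) + t{\left(-5 \right)} = \left(\left(-5 + 5 \left(-14\right)\right) - 1368\right) - -10 = \left(\left(-5 - 70\right) - 1368\right) + \left(-5 + 15\right) = \left(-75 - 1368\right) + 10 = -1443 + 10 = -1433$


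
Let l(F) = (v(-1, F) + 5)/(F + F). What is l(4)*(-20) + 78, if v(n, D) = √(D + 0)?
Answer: 121/2 ≈ 60.500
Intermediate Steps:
v(n, D) = √D
l(F) = (5 + √F)/(2*F) (l(F) = (√F + 5)/(F + F) = (5 + √F)/((2*F)) = (5 + √F)*(1/(2*F)) = (5 + √F)/(2*F))
l(4)*(-20) + 78 = ((½)*(5 + √4)/4)*(-20) + 78 = ((½)*(¼)*(5 + 2))*(-20) + 78 = ((½)*(¼)*7)*(-20) + 78 = (7/8)*(-20) + 78 = -35/2 + 78 = 121/2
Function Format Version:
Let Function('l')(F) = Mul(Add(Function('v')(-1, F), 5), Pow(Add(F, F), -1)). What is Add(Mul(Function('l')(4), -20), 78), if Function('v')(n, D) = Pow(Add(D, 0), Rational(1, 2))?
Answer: Rational(121, 2) ≈ 60.500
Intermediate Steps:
Function('v')(n, D) = Pow(D, Rational(1, 2))
Function('l')(F) = Mul(Rational(1, 2), Pow(F, -1), Add(5, Pow(F, Rational(1, 2)))) (Function('l')(F) = Mul(Add(Pow(F, Rational(1, 2)), 5), Pow(Add(F, F), -1)) = Mul(Add(5, Pow(F, Rational(1, 2))), Pow(Mul(2, F), -1)) = Mul(Add(5, Pow(F, Rational(1, 2))), Mul(Rational(1, 2), Pow(F, -1))) = Mul(Rational(1, 2), Pow(F, -1), Add(5, Pow(F, Rational(1, 2)))))
Add(Mul(Function('l')(4), -20), 78) = Add(Mul(Mul(Rational(1, 2), Pow(4, -1), Add(5, Pow(4, Rational(1, 2)))), -20), 78) = Add(Mul(Mul(Rational(1, 2), Rational(1, 4), Add(5, 2)), -20), 78) = Add(Mul(Mul(Rational(1, 2), Rational(1, 4), 7), -20), 78) = Add(Mul(Rational(7, 8), -20), 78) = Add(Rational(-35, 2), 78) = Rational(121, 2)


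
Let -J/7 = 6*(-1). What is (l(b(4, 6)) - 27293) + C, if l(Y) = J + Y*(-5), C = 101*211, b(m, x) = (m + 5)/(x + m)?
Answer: -11889/2 ≈ -5944.5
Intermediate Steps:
J = 42 (J = -42*(-1) = -7*(-6) = 42)
b(m, x) = (5 + m)/(m + x)
C = 21311
l(Y) = 42 - 5*Y (l(Y) = 42 + Y*(-5) = 42 - 5*Y)
(l(b(4, 6)) - 27293) + C = ((42 - 5*(5 + 4)/(4 + 6)) - 27293) + 21311 = ((42 - 5*9/10) - 27293) + 21311 = ((42 - 9/2) - 27293) + 21311 = (75/2 - 27293) + 21311 = -54511/2 + 21311 = -11889/2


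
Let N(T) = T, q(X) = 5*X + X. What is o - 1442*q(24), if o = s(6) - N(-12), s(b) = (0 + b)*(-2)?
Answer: -207648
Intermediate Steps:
q(X) = 6*X
s(b) = -2*b (s(b) = b*(-2) = -2*b)
o = 0 (o = -2*6 - 1*(-12) = -12 + 12 = 0)
o - 1442*q(24) = 0 - 8652*24 = 0 - 1442*144 = 0 - 207648 = -207648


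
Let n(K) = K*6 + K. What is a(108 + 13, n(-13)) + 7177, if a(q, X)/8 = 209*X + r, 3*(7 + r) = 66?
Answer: -144855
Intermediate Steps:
r = 15 (r = -7 + (1/3)*66 = -7 + 22 = 15)
n(K) = 7*K (n(K) = 6*K + K = 7*K)
a(q, X) = 120 + 1672*X (a(q, X) = 8*(209*X + 15) = 8*(15 + 209*X) = 120 + 1672*X)
a(108 + 13, n(-13)) + 7177 = (120 + 1672*(7*(-13))) + 7177 = (120 + 1672*(-91)) + 7177 = (120 - 152152) + 7177 = -152032 + 7177 = -144855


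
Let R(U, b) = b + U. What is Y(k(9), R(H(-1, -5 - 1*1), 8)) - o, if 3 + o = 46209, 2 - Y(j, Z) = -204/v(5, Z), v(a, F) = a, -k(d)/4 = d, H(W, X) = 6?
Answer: -230816/5 ≈ -46163.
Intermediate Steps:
k(d) = -4*d
R(U, b) = U + b
Y(j, Z) = 214/5 (Y(j, Z) = 2 - (-204)/5 = 2 - 1*(-204/5) = 2 + 204/5 = 214/5)
o = 46206 (o = -3 + 46209 = 46206)
Y(k(9), R(H(-1, -5 - 1*1), 8)) - o = 214/5 - 1*46206 = 214/5 - 46206 = -230816/5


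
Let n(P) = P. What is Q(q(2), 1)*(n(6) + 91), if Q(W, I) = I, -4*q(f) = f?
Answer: 97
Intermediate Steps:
q(f) = -f/4
Q(q(2), 1)*(n(6) + 91) = 1*(6 + 91) = 1*97 = 97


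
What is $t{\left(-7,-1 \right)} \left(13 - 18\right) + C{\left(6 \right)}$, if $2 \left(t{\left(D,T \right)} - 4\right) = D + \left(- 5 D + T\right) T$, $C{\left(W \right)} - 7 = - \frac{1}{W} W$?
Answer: $\frac{177}{2} \approx 88.5$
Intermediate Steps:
$C{\left(W \right)} = 6$ ($C{\left(W \right)} = 7 + - \frac{1}{W} W = 7 - 1 = 6$)
$t{\left(D,T \right)} = 4 + \frac{D}{2} + \frac{T \left(T - 5 D\right)}{2}$ ($t{\left(D,T \right)} = 4 + \frac{D + \left(- 5 D + T\right) T}{2} = 4 + \frac{D + \left(T - 5 D\right) T}{2} = 4 + \frac{D + T \left(T - 5 D\right)}{2} = 4 + \left(\frac{D}{2} + \frac{T \left(T - 5 D\right)}{2}\right) = 4 + \frac{D}{2} + \frac{T \left(T - 5 D\right)}{2}$)
$t{\left(-7,-1 \right)} \left(13 - 18\right) + C{\left(6 \right)} = \left(4 + \frac{1}{2} \left(-7\right) + \frac{\left(-1\right)^{2}}{2} - \left(- \frac{35}{2}\right) \left(-1\right)\right) \left(13 - 18\right) + 6 = \left(4 - \frac{7}{2} + \frac{1}{2} \cdot 1 - \frac{35}{2}\right) \left(13 - 18\right) + 6 = \left(4 - \frac{7}{2} + \frac{1}{2} - \frac{35}{2}\right) \left(-5\right) + 6 = \left(- \frac{33}{2}\right) \left(-5\right) + 6 = \frac{165}{2} + 6 = \frac{177}{2}$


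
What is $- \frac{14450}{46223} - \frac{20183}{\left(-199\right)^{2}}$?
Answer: $- \frac{88538427}{107675119} \approx -0.82227$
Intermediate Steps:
$- \frac{14450}{46223} - \frac{20183}{\left(-199\right)^{2}} = \left(-14450\right) \frac{1}{46223} - \frac{20183}{39601} = - \frac{850}{2719} - \frac{20183}{39601} = - \frac{88538427}{107675119}$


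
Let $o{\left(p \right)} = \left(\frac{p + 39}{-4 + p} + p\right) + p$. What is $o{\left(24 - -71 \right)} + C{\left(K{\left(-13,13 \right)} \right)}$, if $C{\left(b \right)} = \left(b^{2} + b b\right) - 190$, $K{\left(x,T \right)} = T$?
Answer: $\frac{30892}{91} \approx 339.47$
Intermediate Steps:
$C{\left(b \right)} = -190 + 2 b^{2}$ ($C{\left(b \right)} = \left(b^{2} + b^{2}\right) - 190 = 2 b^{2} - 190 = -190 + 2 b^{2}$)
$o{\left(p \right)} = 2 p + \frac{39 + p}{-4 + p}$ ($o{\left(p \right)} = \left(\frac{39 + p}{-4 + p} + p\right) + p = \left(p + \frac{39 + p}{-4 + p}\right) + p = 2 p + \frac{39 + p}{-4 + p}$)
$o{\left(24 - -71 \right)} + C{\left(K{\left(-13,13 \right)} \right)} = \frac{39 - 7 \left(24 - -71\right) + 2 \left(24 - -71\right)^{2}}{-4 + \left(24 - -71\right)} - \left(190 - 2 \cdot 13^{2}\right) = \frac{39 - 7 \left(24 + 71\right) + 2 \left(24 + 71\right)^{2}}{-4 + \left(24 + 71\right)} + \left(-190 + 2 \cdot 169\right) = \frac{39 - 665 + 2 \cdot 95^{2}}{-4 + 95} + \left(-190 + 338\right) = \frac{39 - 665 + 2 \cdot 9025}{91} + 148 = \frac{39 - 665 + 18050}{91} + 148 = \frac{1}{91} \cdot 17424 + 148 = \frac{17424}{91} + 148 = \frac{30892}{91}$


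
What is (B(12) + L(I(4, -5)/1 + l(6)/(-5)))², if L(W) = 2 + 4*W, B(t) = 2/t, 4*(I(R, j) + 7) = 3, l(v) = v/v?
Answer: 502681/900 ≈ 558.53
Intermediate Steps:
l(v) = 1
I(R, j) = -25/4 (I(R, j) = -7 + (¼)*3 = -7 + ¾ = -25/4)
(B(12) + L(I(4, -5)/1 + l(6)/(-5)))² = (2/12 + (2 + 4*(-25/4/1 + 1/(-5))))² = (2*(1/12) + (2 + 4*(-25/4*1 + 1*(-⅕))))² = (⅙ + (2 + 4*(-25/4 - ⅕)))² = (⅙ + (2 + 4*(-129/20)))² = (⅙ + (2 - 129/5))² = (⅙ - 119/5)² = (-709/30)² = 502681/900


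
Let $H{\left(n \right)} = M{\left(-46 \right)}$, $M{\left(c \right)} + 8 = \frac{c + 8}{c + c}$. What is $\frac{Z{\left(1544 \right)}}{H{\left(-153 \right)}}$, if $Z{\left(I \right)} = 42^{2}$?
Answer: $- \frac{81144}{349} \approx -232.5$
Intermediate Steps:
$Z{\left(I \right)} = 1764$
$M{\left(c \right)} = -8 + \frac{8 + c}{2 c}$ ($M{\left(c \right)} = -8 + \frac{c + 8}{c + c} = -8 + \frac{8 + c}{2 c}$)
$H{\left(n \right)} = - \frac{349}{46}$ ($H{\left(n \right)} = - \frac{15}{2} + \frac{4}{-46} = - \frac{15}{2} + 4 \left(- \frac{1}{46}\right) = - \frac{15}{2} - \frac{2}{23} = - \frac{349}{46}$)
$\frac{Z{\left(1544 \right)}}{H{\left(-153 \right)}} = \frac{1764}{- \frac{349}{46}} = 1764 \left(- \frac{46}{349}\right) = - \frac{81144}{349}$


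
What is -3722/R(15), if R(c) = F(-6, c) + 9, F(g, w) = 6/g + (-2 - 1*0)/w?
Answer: -27915/59 ≈ -473.14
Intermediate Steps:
F(g, w) = -2/w + 6/g (F(g, w) = 6/g + (-2 + 0)/w = 6/g - 2/w = -2/w + 6/g)
R(c) = 8 - 2/c (R(c) = (-2/c + 6/(-6)) + 9 = (-2/c + 6*(-⅙)) + 9 = (-2/c - 1) + 9 = (-1 - 2/c) + 9 = 8 - 2/c)
-3722/R(15) = -3722/(8 - 2/15) = -3722/118/15 = -3722*15/118 = -27915/59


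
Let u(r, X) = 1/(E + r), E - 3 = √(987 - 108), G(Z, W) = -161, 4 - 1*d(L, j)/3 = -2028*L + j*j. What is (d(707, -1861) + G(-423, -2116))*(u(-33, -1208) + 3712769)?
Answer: -158242119130052/7 + 6088724*√879/21 ≈ -2.2606e+13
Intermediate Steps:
d(L, j) = 12 - 3*j² + 6084*L (d(L, j) = 12 - 3*(-2028*L + j*j) = 12 - 3*(-2028*L + j²) = 12 - 3*(j² - 2028*L) = 12 + (-3*j² + 6084*L) = 12 - 3*j² + 6084*L)
E = 3 + √879 (E = 3 + √(987 - 108) = 3 + √879 ≈ 32.648)
u(r, X) = 1/(3 + r + √879) (u(r, X) = 1/((3 + √879) + r) = 1/(3 + r + √879))
(d(707, -1861) + G(-423, -2116))*(u(-33, -1208) + 3712769) = ((12 - 3*(-1861)² + 6084*707) - 161)*(1/(3 - 33 + √879) + 3712769) = ((12 - 3*3463321 + 4301388) - 161)*(1/(-30 + √879) + 3712769) = ((12 - 10389963 + 4301388) - 161)*(3712769 + 1/(-30 + √879)) = (-6088563 - 161)*(3712769 + 1/(-30 + √879)) = -6088724*(3712769 + 1/(-30 + √879)) = -22606025716756 - 6088724/(-30 + √879)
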